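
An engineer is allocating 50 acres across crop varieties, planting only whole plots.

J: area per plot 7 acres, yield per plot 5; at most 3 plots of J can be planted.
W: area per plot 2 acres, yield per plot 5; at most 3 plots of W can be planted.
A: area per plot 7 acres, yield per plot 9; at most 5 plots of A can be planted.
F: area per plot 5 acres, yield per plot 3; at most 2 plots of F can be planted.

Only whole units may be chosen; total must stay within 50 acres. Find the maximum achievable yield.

This is a bounded integer knapsack.
3×W, 5×A, and 1×F: area 46 ≤ 50, yield 3·5 + 5·9 + 1·3 = 63.
1×J, 3×W, and 5×A: area 48 ≤ 50, yield 1·5 + 3·5 + 5·9 = 65.
Best is 65.

65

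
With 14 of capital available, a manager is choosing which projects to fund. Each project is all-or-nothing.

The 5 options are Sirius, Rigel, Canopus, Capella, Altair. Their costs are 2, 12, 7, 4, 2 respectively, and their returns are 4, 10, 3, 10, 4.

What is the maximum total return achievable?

18

This is a 0-1 knapsack instance.
Canopus + Capella + Altair: cost 7 + 4 + 2 = 13 ≤ 14, return 3 + 10 + 4 = 17.
Sirius + Capella + Altair: cost 2 + 4 + 2 = 8 ≤ 14, return 4 + 10 + 4 = 18.
Sirius + Canopus + Capella: cost 2 + 7 + 4 = 13 ≤ 14, return 4 + 3 + 10 = 17.
Best is Sirius, Capella, and Altair with total return 18.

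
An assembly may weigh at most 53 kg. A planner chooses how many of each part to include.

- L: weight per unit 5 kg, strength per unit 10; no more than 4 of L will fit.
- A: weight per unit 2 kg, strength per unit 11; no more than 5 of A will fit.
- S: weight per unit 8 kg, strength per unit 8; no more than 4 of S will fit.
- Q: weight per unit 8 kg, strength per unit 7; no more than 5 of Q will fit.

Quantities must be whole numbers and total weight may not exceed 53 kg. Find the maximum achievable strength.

4×L, 5×A, 1×S, and 1×Q: weight 46 ≤ 53, strength 4·10 + 5·11 + 1·8 + 1·7 = 110.
4×L, 5×A, and 2×S: weight 46 ≤ 53, strength 4·10 + 5·11 + 2·8 = 111.
Best is 111.

111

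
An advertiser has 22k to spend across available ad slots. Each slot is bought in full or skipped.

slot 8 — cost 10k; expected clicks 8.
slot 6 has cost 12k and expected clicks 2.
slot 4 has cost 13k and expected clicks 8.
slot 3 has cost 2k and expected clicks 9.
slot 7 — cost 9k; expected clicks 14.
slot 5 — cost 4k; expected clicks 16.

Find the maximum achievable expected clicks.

slot 3 + slot 7 + slot 5: cost 2 + 9 + 4 = 15 ≤ 22, expected clicks 9 + 14 + 16 = 39.
slot 8 + slot 3 + slot 5: cost 10 + 2 + 4 = 16 ≤ 22, expected clicks 8 + 9 + 16 = 33.
slot 4 + slot 3 + slot 5: cost 13 + 2 + 4 = 19 ≤ 22, expected clicks 8 + 9 + 16 = 33.
Best is slot 3, slot 7, and slot 5 with total expected clicks 39.

39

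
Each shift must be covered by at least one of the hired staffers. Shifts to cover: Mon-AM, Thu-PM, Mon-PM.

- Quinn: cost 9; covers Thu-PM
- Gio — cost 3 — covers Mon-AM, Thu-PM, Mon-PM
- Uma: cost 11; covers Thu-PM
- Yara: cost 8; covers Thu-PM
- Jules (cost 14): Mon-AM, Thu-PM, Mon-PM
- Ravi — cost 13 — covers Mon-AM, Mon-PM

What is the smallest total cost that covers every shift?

This is an integer covering problem.
Gio alone covers Mon-AM, Thu-PM, Mon-PM — every shift.
Total cost: 3.
No cover costs less than 3.

3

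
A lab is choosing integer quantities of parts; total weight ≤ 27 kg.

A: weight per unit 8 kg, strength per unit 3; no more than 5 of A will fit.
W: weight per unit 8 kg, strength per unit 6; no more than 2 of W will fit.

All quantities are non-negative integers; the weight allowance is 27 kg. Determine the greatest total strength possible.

15

W has the best ratio (6/8); taking only W gives at most 2×6 = 12 (stopped by the supply cap of 2).
Mixing does better — 1×A and 2×W: weight 24 ≤ 27, strength 1·3 + 2·6 = 15.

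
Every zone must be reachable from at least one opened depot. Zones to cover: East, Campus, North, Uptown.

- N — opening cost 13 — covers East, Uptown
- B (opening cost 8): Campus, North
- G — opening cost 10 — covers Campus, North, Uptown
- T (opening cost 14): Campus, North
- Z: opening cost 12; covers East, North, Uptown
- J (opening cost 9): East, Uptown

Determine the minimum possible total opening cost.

The greedy cost-per-new-zone heuristic would pick G and J for 19, but a cheaper cover exists.
Choose B and J: together they cover East, Campus, North, Uptown — every zone.
Total opening cost: 8 + 9 = 17.
No cover costs less than 17.

17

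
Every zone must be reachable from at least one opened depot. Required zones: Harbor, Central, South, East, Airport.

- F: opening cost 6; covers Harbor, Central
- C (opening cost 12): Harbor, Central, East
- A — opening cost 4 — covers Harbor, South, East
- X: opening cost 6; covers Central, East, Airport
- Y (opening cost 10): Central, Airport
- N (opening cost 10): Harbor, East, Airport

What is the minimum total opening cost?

Choose A and X: together they cover Harbor, Central, South, East, Airport — every zone.
Total opening cost: 4 + 6 = 10.
No cover costs less than 10.

10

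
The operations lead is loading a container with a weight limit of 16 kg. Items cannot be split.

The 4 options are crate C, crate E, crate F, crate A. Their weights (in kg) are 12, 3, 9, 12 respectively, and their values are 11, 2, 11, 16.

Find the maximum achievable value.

18

Allowing fractional choices, the relaxed optimum would be about 20.9, but items are indivisible.
crate A: weight 12 ≤ 16, value 16.
crate E + crate A: weight 3 + 12 = 15 ≤ 16, value 2 + 16 = 18.
Best is crate E and crate A with total value 18.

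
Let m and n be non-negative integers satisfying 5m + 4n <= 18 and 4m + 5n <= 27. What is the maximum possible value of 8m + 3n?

(m,n)=(3,0): 5·3+4·0=15≤18, 4·3+5·0=12≤27, objective 24.
(m,n)=(2,1): 5·2+4·1=14≤18, 4·2+5·1=13≤27, objective 19.
(m,n)=(2,0): 5·2+4·0=10≤18, 4·2+5·0=8≤27, objective 16.
The best lattice point is (3,0), giving 24.

24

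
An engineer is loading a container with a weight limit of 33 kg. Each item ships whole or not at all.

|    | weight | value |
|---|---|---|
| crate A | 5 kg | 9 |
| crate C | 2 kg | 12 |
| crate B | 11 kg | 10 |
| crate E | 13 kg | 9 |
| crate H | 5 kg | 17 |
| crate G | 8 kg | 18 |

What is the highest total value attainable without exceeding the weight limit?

66

crate A + crate C + crate B + crate H + crate G: weight 5 + 2 + 11 + 5 + 8 = 31 ≤ 33, value 9 + 12 + 10 + 17 + 18 = 66.
crate C + crate B + crate H + crate G: weight 2 + 11 + 5 + 8 = 26 ≤ 33, value 12 + 10 + 17 + 18 = 57.
crate A + crate C + crate E + crate H + crate G: weight 5 + 2 + 13 + 5 + 8 = 33 ≤ 33, value 9 + 12 + 9 + 17 + 18 = 65.
Best is crate A, crate C, crate B, crate H, and crate G with total value 66.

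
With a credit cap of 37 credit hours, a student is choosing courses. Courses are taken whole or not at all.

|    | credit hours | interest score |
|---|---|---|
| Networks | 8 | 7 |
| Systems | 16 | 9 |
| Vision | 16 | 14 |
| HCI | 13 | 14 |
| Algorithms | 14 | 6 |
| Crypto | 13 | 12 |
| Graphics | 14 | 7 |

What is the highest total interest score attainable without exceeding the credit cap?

35

Take Networks, Vision, and HCI: credit hours 8 + 16 + 13 = 37 ≤ 37, interest score 7 + 14 + 14 = 35.
No other feasible combination does better.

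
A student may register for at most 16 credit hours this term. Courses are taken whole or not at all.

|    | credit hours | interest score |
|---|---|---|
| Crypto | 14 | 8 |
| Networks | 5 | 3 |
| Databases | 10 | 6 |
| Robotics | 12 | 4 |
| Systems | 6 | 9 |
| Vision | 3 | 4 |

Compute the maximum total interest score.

16

Databases + Systems: credit hours 10 + 6 = 16 ≤ 16, interest score 6 + 9 = 15.
Systems + Vision: credit hours 6 + 3 = 9 ≤ 16, interest score 9 + 4 = 13.
Networks + Systems + Vision: credit hours 5 + 6 + 3 = 14 ≤ 16, interest score 3 + 9 + 4 = 16.
Best is Networks, Systems, and Vision with total interest score 16.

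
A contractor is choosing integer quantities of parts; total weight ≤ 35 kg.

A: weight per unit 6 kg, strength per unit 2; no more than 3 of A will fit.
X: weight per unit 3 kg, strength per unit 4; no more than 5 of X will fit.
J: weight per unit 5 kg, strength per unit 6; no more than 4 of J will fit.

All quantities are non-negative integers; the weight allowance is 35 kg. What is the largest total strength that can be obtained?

Take 5×X and 4×J: weight 35 ≤ 35, strength 5·4 + 4·6 = 44.
X has the best ratio (4/3) and is taken to its limit of 5; remaining capacity is filled optimally with the others.

44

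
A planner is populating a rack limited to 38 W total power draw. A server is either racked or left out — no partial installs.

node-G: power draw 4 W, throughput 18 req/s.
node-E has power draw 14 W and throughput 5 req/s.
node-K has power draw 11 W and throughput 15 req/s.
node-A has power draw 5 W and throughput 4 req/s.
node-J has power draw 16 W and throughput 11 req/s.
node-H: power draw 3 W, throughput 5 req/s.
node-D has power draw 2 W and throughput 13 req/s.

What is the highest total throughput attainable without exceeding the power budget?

This is a 0-1 knapsack instance.
Take node-G, node-K, node-J, node-H, and node-D: power draw 4 + 11 + 16 + 3 + 2 = 36 ≤ 38, throughput 18 + 15 + 11 + 5 + 13 = 62.
No other feasible combination does better.

62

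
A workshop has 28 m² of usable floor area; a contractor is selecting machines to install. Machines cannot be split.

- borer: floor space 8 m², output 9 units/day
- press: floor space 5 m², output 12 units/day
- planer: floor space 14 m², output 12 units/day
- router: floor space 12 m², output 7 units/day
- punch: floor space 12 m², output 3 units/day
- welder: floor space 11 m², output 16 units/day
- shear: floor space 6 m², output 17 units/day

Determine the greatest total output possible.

press + welder + shear: floor space 5 + 11 + 6 = 22 ≤ 28, output 12 + 16 + 17 = 45.
borer + welder + shear: floor space 8 + 11 + 6 = 25 ≤ 28, output 9 + 16 + 17 = 42.
Best is press, welder, and shear with total output 45.

45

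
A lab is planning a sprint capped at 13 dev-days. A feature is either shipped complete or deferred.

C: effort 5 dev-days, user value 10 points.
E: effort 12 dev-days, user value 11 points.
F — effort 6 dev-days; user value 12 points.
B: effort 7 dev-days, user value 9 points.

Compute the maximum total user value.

22

This is an integer program with binary decision variables.
C + F: effort 5 + 6 = 11 ≤ 13, user value 10 + 12 = 22.
F + B: effort 6 + 7 = 13 ≤ 13, user value 12 + 9 = 21.
Best is C and F with total user value 22.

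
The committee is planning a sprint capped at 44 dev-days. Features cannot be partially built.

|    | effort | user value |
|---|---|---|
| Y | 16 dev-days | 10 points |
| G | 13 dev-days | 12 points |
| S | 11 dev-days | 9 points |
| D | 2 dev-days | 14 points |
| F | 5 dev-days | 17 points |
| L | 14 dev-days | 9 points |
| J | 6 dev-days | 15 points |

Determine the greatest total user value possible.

This is an integer program with binary decision variables.
G + S + D + F + J: effort 13 + 11 + 2 + 5 + 6 = 37 ≤ 44, user value 12 + 9 + 14 + 17 + 15 = 67.
Y + G + D + F + J: effort 16 + 13 + 2 + 5 + 6 = 42 ≤ 44, user value 10 + 12 + 14 + 17 + 15 = 68.
G + D + F + L + J: effort 13 + 2 + 5 + 14 + 6 = 40 ≤ 44, user value 12 + 14 + 17 + 9 + 15 = 67.
Best is Y, G, D, F, and J with total user value 68.

68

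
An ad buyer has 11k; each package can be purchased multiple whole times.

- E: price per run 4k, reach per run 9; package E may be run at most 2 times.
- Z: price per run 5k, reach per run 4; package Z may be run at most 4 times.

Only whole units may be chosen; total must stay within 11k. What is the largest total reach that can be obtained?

18

Take 2×E: price 8 ≤ 11, reach 2·9 = 18.
E has the best ratio (9/4) and is taken to its limit of 2; remaining capacity is filled optimally with the others.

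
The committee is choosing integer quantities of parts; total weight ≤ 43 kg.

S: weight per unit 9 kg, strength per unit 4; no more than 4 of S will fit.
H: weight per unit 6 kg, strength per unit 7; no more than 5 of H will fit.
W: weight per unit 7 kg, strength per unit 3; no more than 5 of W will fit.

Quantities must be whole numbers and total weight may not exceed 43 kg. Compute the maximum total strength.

Take 1×S and 5×H: weight 39 ≤ 43, strength 1·4 + 5·7 = 39.
H has the best ratio (7/6) and is taken to its limit of 5; remaining capacity is filled optimally with the others.

39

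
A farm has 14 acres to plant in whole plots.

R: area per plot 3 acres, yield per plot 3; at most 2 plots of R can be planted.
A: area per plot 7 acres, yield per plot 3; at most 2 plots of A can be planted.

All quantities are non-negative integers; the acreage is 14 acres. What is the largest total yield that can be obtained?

9

2×A: area 14 ≤ 14, yield 2·3 = 6.
2×R and 1×A: area 13 ≤ 14, yield 2·3 + 1·3 = 9.
Best is 9.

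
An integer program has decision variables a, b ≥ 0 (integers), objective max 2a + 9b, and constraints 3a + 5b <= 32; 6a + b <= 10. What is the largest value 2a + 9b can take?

The continuous relaxation peaks at (0, 6.4) with value 57.60; rounding to a feasible lattice point costs some objective.
(a,b)=(0,6): 3·0+5·6=30≤32, 6·0+1·6=6≤10, objective 54.
(a,b)=(0,5): 3·0+5·5=25≤32, 6·0+1·5=5≤10, objective 45.
No feasible integer point exceeds 54.

54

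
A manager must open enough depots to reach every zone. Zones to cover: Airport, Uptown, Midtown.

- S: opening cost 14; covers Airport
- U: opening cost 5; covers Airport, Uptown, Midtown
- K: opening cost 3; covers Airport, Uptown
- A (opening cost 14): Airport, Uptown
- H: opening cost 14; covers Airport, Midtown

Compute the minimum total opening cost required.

5

This is a weighted set-cover instance.
The greedy cost-per-new-zone heuristic would pick K and U for 8, but a cheaper cover exists.
U alone covers Airport, Uptown, Midtown — every zone.
Total opening cost: 5.
No cover costs less than 5.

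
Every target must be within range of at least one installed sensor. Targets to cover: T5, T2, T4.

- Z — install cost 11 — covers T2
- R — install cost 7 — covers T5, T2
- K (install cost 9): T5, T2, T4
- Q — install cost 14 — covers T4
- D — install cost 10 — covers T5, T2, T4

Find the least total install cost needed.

K alone covers T5, T2, T4 — every target.
Total install cost: 9.

9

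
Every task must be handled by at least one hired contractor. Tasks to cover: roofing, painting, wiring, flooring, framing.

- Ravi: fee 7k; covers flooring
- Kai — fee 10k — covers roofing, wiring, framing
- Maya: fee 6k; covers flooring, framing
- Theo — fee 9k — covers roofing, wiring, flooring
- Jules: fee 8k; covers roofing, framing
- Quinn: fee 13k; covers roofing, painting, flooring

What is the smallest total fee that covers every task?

23

The greedy cost-per-new-task heuristic would pick Maya, Theo, and Quinn for 28, but a cheaper cover exists.
Choose Kai and Quinn: together they cover roofing, painting, wiring, flooring, framing — every task.
Total fee: 10 + 13 = 23.
No cover costs less than 23.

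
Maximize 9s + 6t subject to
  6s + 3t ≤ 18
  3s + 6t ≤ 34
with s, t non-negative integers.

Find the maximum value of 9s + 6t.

The continuous relaxation peaks at (0.222, 5.56) with value 35.33; rounding to a feasible lattice point costs some objective.
(s,t)=(1,4): 6·1+3·4=18≤18, 3·1+6·4=27≤34, objective 33.
(s,t)=(0,5): 6·0+3·5=15≤18, 3·0+6·5=30≤34, objective 30.
(s,t)=(1,3): 6·1+3·3=15≤18, 3·1+6·3=21≤34, objective 27.
(s,t)=(0,4): 6·0+3·4=12≤18, 3·0+6·4=24≤34, objective 24.
No feasible integer point exceeds 33.

33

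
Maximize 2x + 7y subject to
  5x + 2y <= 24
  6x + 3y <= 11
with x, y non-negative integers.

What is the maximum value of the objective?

21

(x,y)=(0,3): 5·0+2·3=6≤24, 6·0+3·3=9≤11, objective 21.
(x,y)=(0,2): 5·0+2·2=4≤24, 6·0+3·2=6≤11, objective 14.
Maximum is 21 at (x,y)=(0,3).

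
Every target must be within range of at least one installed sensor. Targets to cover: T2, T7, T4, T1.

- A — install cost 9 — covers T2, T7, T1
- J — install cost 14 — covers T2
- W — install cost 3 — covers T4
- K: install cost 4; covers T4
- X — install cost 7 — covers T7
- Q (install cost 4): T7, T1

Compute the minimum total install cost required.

12

Choose A and W: together they cover T2, T7, T4, T1 — every target.
Total install cost: 9 + 3 = 12.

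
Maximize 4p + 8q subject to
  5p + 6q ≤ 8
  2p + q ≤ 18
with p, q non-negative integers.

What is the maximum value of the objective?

The continuous relaxation peaks at (0, 1.33) with value 10.67; rounding to a feasible lattice point costs some objective.
(p,q)=(0,1) is feasible, giving 8.
(p,q)=(1,0) is feasible, giving 4.
(p,q)=(0,0) is feasible, giving 0.
No feasible integer point exceeds 8.

8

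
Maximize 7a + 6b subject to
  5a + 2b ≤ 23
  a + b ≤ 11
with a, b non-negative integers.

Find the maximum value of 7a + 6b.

(a,b)=(0,11): 5·0+2·11=22≤23, 1·0+1·11=11≤11, objective 66.
(a,b)=(1,9): 5·1+2·9=23≤23, 1·1+1·9=10≤11, objective 61.
The best lattice point is (0,11), giving 66.

66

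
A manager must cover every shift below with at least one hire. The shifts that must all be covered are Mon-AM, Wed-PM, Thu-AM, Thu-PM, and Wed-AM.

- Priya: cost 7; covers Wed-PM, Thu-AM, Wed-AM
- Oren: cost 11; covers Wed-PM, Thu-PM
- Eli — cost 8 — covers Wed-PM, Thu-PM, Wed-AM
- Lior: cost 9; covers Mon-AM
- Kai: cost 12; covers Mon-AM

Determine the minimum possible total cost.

Choose Priya, Eli, and Lior: together they cover Mon-AM, Wed-PM, Thu-AM, Thu-PM, Wed-AM — every shift.
Total cost: 7 + 8 + 9 = 24.
No cover costs less than 24.

24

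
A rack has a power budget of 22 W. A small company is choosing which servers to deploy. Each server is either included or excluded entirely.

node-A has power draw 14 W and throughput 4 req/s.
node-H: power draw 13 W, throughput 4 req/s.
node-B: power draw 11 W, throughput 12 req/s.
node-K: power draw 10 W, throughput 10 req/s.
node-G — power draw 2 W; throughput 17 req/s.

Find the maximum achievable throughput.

This is an integer program with binary decision variables.
Take node-B and node-G: power draw 11 + 2 = 13 ≤ 22, throughput 12 + 17 = 29.
No other feasible combination does better.

29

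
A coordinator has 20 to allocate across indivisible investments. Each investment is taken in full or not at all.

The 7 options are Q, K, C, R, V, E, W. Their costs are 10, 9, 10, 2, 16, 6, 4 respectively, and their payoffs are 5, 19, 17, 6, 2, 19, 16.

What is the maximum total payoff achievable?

Take K, E, and W: cost 9 + 6 + 4 = 19 ≤ 20, payoff 19 + 19 + 16 = 54.
No other feasible combination does better.

54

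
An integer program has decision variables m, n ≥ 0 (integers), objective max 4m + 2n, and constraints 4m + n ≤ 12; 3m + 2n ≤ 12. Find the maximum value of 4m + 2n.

14

The continuous relaxation peaks at (2.4, 2.4) with value 14.40; rounding to a feasible lattice point costs some objective.
(m,n)=(2,3): 4·2+1·3=11≤12, 3·2+2·3=12≤12, objective 14.
(m,n)=(1,4): 4·1+1·4=8≤12, 3·1+2·4=11≤12, objective 12.
(m,n)=(2,2): 4·2+1·2=10≤12, 3·2+2·2=10≤12, objective 12.
The best lattice point is (2,3), giving 14.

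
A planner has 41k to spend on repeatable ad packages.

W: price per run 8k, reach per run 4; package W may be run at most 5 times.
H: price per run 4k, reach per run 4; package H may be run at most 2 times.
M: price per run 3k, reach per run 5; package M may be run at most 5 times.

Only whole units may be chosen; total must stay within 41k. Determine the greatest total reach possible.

41

This is a bounded integer knapsack.
Take 2×W, 2×H, and 5×M: price 39 ≤ 41, reach 2·4 + 2·4 + 5·5 = 41.
M has the best ratio (5/3) and is taken to its limit of 5; remaining capacity is filled optimally with the others.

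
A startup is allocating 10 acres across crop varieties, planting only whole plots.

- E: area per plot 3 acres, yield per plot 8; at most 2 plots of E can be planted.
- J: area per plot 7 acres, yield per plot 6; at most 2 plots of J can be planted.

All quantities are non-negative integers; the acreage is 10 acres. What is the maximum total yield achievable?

16

1×E and 1×J: area 10 ≤ 10, yield 1·8 + 1·6 = 14.
2×E: area 6 ≤ 10, yield 2·8 = 16.
Best is 16.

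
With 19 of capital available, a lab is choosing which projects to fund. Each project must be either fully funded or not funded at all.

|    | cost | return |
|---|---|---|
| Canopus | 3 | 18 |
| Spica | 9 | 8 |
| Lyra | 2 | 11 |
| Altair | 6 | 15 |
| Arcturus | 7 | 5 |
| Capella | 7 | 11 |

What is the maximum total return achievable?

55

Take Canopus, Lyra, Altair, and Capella: cost 3 + 2 + 6 + 7 = 18 ≤ 19, return 18 + 11 + 15 + 11 = 55.
No other feasible combination does better.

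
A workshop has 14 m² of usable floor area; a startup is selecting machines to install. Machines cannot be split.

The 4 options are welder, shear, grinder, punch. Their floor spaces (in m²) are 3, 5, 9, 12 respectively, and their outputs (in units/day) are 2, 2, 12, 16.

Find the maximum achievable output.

16

Treat it as a binary knapsack problem.
welder + grinder: floor space 3 + 9 = 12 ≤ 14, output 2 + 12 = 14.
punch: floor space 12 ≤ 14, output 16.
Best is punch with total output 16.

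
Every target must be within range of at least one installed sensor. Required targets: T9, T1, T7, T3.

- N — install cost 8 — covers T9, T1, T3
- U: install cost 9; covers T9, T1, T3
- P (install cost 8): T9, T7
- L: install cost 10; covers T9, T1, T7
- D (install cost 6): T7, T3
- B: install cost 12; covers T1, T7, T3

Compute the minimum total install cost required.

Choose N and D: together they cover T9, T1, T7, T3 — every target.
Total install cost: 8 + 6 = 14.
No cover costs less than 14.

14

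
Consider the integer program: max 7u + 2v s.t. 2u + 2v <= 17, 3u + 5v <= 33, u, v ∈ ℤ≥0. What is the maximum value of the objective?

Relaxing integrality, the LP optimum is 59.50 at (u,v) = (8.5, 0), which is not an integer point.
(u,v)=(8,0): 2·8+2·0=16≤17, 3·8+5·0=24≤33, objective 56.
(u,v)=(7,1): 2·7+2·1=16≤17, 3·7+5·1=26≤33, objective 51.
(u,v)=(7,0): 2·7+2·0=14≤17, 3·7+5·0=21≤33, objective 49.
No feasible integer point exceeds 56.

56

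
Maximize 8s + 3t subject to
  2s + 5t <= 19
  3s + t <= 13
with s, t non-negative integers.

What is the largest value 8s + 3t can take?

35

(s,t)=(4,1): 2·4+5·1=13≤19, 3·4+1·1=13≤13, objective 35.
(s,t)=(4,0): 2·4+5·0=8≤19, 3·4+1·0=12≤13, objective 32.
(s,t)=(3,2): 2·3+5·2=16≤19, 3·3+1·2=11≤13, objective 30.
No feasible integer point exceeds 35.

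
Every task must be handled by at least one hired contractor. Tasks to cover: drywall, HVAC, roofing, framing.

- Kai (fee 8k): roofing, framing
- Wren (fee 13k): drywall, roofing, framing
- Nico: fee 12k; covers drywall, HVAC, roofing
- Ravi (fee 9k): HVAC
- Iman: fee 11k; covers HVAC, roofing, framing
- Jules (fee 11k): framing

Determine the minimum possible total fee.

This is a weighted set-cover instance.
The greedy cost-per-new-task heuristic would pick Iman and Nico for 23, but a cheaper cover exists.
Choose Kai and Nico: together they cover drywall, HVAC, roofing, framing — every task.
Total fee: 8 + 12 = 20.
No cover costs less than 20.

20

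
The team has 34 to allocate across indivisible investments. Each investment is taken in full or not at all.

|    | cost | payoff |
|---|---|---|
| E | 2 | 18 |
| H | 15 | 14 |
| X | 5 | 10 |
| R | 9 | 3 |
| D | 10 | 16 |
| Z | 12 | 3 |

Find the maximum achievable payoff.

E + H + X + D: cost 2 + 15 + 5 + 10 = 32 ≤ 34, payoff 18 + 14 + 10 + 16 = 58.
E + H + D: cost 2 + 15 + 10 = 27 ≤ 34, payoff 18 + 14 + 16 = 48.
Best is E, H, X, and D with total payoff 58.

58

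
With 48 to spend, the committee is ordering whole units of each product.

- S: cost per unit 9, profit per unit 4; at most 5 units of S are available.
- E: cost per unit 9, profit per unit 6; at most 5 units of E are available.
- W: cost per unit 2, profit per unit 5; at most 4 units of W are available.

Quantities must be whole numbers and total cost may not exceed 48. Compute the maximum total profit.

1×S, 3×E, and 4×W: cost 44 ≤ 48, profit 1·4 + 3·6 + 4·5 = 42.
4×E and 4×W: cost 44 ≤ 48, profit 4·6 + 4·5 = 44.
Best is 44.

44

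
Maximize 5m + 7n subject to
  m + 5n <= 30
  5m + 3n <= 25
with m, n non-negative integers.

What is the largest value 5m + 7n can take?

The continuous relaxation peaks at (1.59, 5.68) with value 47.73; rounding to a feasible lattice point costs some objective.
(m,n)=(2,5) is feasible, giving 45.
(m,n)=(0,6) is feasible, giving 42.
The best lattice point is (2,5), giving 45.

45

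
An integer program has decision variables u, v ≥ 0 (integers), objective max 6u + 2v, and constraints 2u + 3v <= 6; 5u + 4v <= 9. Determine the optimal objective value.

Relaxing integrality, the LP optimum is 10.80 at (u,v) = (1.8, 0), which is not an integer point.
(u,v)=(1,1): 2·1+3·1=5≤6, 5·1+4·1=9≤9, objective 8.
(u,v)=(1,0): 2·1+3·0=2≤6, 5·1+4·0=5≤9, objective 6.
(u,v)=(0,2): 2·0+3·2=6≤6, 5·0+4·2=8≤9, objective 4.
The best lattice point is (1,1), giving 8.

8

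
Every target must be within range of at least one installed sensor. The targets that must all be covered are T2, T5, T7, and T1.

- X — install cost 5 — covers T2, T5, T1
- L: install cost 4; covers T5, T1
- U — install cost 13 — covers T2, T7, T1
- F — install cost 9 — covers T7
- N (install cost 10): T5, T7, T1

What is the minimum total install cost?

This is a weighted set-cover instance.
Choose X and F: together they cover T2, T5, T7, T1 — every target.
Total install cost: 5 + 9 = 14.

14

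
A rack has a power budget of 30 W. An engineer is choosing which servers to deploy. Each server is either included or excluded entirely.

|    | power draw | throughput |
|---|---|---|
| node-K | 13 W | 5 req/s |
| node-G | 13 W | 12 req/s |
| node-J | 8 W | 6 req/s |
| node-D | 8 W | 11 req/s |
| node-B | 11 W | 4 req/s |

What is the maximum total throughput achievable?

29

Allowing fractional choices, the relaxed optimum would be about 29.4, but servers are indivisible.
node-G + node-J + node-D: power draw 13 + 8 + 8 = 29 ≤ 30, throughput 12 + 6 + 11 = 29.
node-G + node-D: power draw 13 + 8 = 21 ≤ 30, throughput 12 + 11 = 23.
node-K + node-J + node-D: power draw 13 + 8 + 8 = 29 ≤ 30, throughput 5 + 6 + 11 = 22.
Best is node-G, node-J, and node-D with total throughput 29.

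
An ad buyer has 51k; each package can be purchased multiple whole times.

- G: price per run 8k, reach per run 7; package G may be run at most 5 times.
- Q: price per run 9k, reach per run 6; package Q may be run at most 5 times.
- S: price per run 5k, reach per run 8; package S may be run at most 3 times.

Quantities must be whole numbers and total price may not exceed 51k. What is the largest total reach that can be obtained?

3×G, 1×Q, and 3×S: price 48 ≤ 51, reach 3·7 + 1·6 + 3·8 = 51.
4×G and 3×S: price 47 ≤ 51, reach 4·7 + 3·8 = 52.
Best is 52.

52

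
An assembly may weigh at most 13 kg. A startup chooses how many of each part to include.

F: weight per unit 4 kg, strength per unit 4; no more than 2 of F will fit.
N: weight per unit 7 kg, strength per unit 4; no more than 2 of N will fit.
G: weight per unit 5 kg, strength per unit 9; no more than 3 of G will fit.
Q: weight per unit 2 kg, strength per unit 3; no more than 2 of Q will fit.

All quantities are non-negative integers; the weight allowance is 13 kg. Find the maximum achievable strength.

This is a bounded integer knapsack.
Take 2×G and 1×Q: weight 12 ≤ 13, strength 2·9 + 1·3 = 21.
No other integer combination yields more.

21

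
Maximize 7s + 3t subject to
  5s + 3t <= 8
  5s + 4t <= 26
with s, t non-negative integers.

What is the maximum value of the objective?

10

(s,t)=(1,1): 5·1+3·1=8≤8, 5·1+4·1=9≤26, objective 10.
(s,t)=(1,0): 5·1+3·0=5≤8, 5·1+4·0=5≤26, objective 7.
(s,t)=(0,2): 5·0+3·2=6≤8, 5·0+4·2=8≤26, objective 6.
(s,t)=(0,1): 5·0+3·1=3≤8, 5·0+4·1=4≤26, objective 3.
The best lattice point is (1,1), giving 10.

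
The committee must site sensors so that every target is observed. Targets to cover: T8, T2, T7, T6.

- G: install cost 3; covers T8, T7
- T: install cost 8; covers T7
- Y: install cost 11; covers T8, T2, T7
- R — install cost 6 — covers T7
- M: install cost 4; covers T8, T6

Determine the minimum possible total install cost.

This is a weighted set-cover instance.
The greedy cost-per-new-target heuristic would pick G, M, and Y for 18, but a cheaper cover exists.
Choose Y and M: together they cover T8, T2, T7, T6 — every target.
Total install cost: 11 + 4 = 15.
No cover costs less than 15.

15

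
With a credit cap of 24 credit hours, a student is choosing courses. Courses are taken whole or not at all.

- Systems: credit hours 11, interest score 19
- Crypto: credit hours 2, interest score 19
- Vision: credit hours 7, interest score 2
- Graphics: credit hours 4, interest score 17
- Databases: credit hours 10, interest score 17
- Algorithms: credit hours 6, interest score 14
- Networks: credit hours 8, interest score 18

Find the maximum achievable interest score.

Systems + Crypto + Graphics + Algorithms: credit hours 11 + 2 + 4 + 6 = 23 ≤ 24, interest score 19 + 19 + 17 + 14 = 69.
Crypto + Graphics + Databases + Networks: credit hours 2 + 4 + 10 + 8 = 24 ≤ 24, interest score 19 + 17 + 17 + 18 = 71.
Best is Crypto, Graphics, Databases, and Networks with total interest score 71.

71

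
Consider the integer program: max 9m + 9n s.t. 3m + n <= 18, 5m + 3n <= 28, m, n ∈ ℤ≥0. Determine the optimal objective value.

The continuous relaxation peaks at (0, 9.33) with value 84.00; rounding to a feasible lattice point costs some objective.
(m,n)=(0,9) is feasible, giving 81.
(m,n)=(0,8) is feasible, giving 72.
The best lattice point is (0,9), giving 81.

81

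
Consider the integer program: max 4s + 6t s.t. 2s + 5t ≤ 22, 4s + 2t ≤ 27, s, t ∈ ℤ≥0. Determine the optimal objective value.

Relaxing integrality, the LP optimum is 35.50 at (s,t) = (5.69, 2.12), which is not an integer point.
(s,t)=(5,2): 2·5+5·2=20≤22, 4·5+2·2=24≤27, objective 32.
(s,t)=(6,1): 2·6+5·1=17≤22, 4·6+2·1=26≤27, objective 30.
Maximum is 32 at (s,t)=(5,2).

32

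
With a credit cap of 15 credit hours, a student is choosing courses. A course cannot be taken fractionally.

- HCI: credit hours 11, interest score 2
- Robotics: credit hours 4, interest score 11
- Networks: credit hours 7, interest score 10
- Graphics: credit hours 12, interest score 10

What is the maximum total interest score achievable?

Take Robotics and Networks: credit hours 4 + 7 = 11 ≤ 15, interest score 11 + 10 = 21.
No other feasible combination does better.

21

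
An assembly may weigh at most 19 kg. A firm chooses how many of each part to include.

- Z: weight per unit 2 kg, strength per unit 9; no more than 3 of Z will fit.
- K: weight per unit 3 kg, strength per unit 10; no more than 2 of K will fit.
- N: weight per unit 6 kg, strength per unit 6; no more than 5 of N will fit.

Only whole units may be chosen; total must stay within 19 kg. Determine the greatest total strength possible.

53

Z has the best ratio (9/2); taking only Z gives at most 3×9 = 27 (stopped by the supply cap of 3).
Mixing does better — 3×Z, 2×K, and 1×N: weight 18 ≤ 19, strength 3·9 + 2·10 + 1·6 = 53.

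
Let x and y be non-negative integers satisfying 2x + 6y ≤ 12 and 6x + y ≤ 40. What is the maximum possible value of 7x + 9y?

42

(x,y)=(6,0) is feasible, giving 42.
(x,y)=(5,0) is feasible, giving 35.
The best lattice point is (6,0), giving 42.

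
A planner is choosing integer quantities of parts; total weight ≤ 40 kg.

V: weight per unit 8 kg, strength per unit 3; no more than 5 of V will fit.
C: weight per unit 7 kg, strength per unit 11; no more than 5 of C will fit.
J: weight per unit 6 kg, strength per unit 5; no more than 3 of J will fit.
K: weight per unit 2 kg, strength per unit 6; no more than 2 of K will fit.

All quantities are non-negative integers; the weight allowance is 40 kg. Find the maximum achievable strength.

67

4×C, 1×J, and 2×K: weight 38 ≤ 40, strength 4·11 + 1·5 + 2·6 = 61.
5×C and 2×K: weight 39 ≤ 40, strength 5·11 + 2·6 = 67.
Best is 67.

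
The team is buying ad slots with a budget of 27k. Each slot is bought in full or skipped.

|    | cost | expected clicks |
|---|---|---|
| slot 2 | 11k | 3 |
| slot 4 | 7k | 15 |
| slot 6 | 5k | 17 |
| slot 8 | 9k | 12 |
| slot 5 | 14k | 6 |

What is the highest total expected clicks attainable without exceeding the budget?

44

Take slot 4, slot 6, and slot 8: cost 7 + 5 + 9 = 21 ≤ 27, expected clicks 15 + 17 + 12 = 44.
No other feasible combination does better.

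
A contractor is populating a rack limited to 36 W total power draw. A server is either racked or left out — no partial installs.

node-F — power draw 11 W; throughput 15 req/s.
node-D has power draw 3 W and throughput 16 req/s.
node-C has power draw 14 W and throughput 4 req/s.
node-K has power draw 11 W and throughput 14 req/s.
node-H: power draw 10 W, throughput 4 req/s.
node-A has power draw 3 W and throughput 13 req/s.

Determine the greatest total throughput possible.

Take node-F, node-D, node-K, and node-A: power draw 11 + 3 + 11 + 3 = 28 ≤ 36, throughput 15 + 16 + 14 + 13 = 58.
No other feasible combination does better.

58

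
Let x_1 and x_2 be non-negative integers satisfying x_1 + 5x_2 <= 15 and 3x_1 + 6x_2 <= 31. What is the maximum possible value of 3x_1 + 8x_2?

Relaxing integrality, the LP optimum is 34.11 at (x_1,x_2) = (7.22, 1.56), which is not an integer point.
(x_1,x_2)=(8,1): 1·8+5·1=13≤15, 3·8+6·1=30≤31, objective 32.
(x_1,x_2)=(7,1): 1·7+5·1=12≤15, 3·7+6·1=27≤31, objective 29.
(x_1,x_2)=(9,0): 1·9+5·0=9≤15, 3·9+6·0=27≤31, objective 27.
No feasible integer point exceeds 32.

32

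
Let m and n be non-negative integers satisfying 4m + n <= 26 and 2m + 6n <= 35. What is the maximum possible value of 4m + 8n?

(m,n)=(5,4): 4·5+1·4=24≤26, 2·5+6·4=34≤35, objective 52.
(m,n)=(4,4): 4·4+1·4=20≤26, 2·4+6·4=32≤35, objective 48.
The best lattice point is (5,4), giving 52.

52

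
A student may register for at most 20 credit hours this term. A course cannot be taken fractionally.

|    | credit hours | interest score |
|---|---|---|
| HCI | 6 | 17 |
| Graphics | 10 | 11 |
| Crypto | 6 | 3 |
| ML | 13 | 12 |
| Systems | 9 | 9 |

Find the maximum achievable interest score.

Allowing fractional choices, the relaxed optimum would be about 32.0, but courses are indivisible.
HCI + ML: credit hours 6 + 13 = 19 ≤ 20, interest score 17 + 12 = 29.
HCI + Graphics: credit hours 6 + 10 = 16 ≤ 20, interest score 17 + 11 = 28.
Best is HCI and ML with total interest score 29.

29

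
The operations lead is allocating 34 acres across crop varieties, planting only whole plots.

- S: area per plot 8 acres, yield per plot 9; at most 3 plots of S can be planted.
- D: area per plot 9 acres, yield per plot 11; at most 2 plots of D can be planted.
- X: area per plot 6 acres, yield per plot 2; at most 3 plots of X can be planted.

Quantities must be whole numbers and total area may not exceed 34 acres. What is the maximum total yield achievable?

Take 2×S and 2×D: area 34 ≤ 34, yield 2·9 + 2·11 = 40.
D has the best ratio (11/9) and is taken to its limit of 2; remaining capacity is filled optimally with the others.

40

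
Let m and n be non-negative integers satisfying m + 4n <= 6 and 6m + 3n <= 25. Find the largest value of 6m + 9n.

Relaxing integrality, the LP optimum is 28.14 at (m,n) = (3.9, 0.524), which is not an integer point.
(m,n)=(4,0): 1·4+4·0=4≤6, 6·4+3·0=24≤25, objective 24.
(m,n)=(2,1): 1·2+4·1=6≤6, 6·2+3·1=15≤25, objective 21.
(m,n)=(3,0): 1·3+4·0=3≤6, 6·3+3·0=18≤25, objective 18.
(m,n)=(2,0): 1·2+4·0=2≤6, 6·2+3·0=12≤25, objective 12.
The best lattice point is (4,0), giving 24.

24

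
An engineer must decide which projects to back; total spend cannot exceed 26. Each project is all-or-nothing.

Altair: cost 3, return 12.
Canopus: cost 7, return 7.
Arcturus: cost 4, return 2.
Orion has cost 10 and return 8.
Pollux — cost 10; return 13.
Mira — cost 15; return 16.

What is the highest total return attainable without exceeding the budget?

Treat it as a binary knapsack problem.
Allowing fractional choices, the relaxed optimum would be about 38.9, but projects are indivisible.
Altair + Canopus + Arcturus + Pollux: cost 3 + 7 + 4 + 10 = 24 ≤ 26, return 12 + 7 + 2 + 13 = 34.
Altair + Orion + Pollux: cost 3 + 10 + 10 = 23 ≤ 26, return 12 + 8 + 13 = 33.
Altair + Canopus + Mira: cost 3 + 7 + 15 = 25 ≤ 26, return 12 + 7 + 16 = 35.
Best is Altair, Canopus, and Mira with total return 35.

35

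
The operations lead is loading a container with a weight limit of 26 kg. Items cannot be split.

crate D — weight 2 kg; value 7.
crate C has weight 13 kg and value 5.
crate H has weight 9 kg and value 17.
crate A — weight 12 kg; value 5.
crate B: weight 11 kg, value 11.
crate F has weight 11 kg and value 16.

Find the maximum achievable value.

40

crate D + crate H + crate B: weight 2 + 9 + 11 = 22 ≤ 26, value 7 + 17 + 11 = 35.
crate D + crate H + crate F: weight 2 + 9 + 11 = 22 ≤ 26, value 7 + 17 + 16 = 40.
crate D + crate B + crate F: weight 2 + 11 + 11 = 24 ≤ 26, value 7 + 11 + 16 = 34.
Best is crate D, crate H, and crate F with total value 40.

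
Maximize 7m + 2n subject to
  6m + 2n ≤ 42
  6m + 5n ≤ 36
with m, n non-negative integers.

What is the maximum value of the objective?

(m,n)=(6,0): 6·6+2·0=36≤42, 6·6+5·0=36≤36, objective 42.
(m,n)=(5,1): 6·5+2·1=32≤42, 6·5+5·1=35≤36, objective 37.
(m,n)=(5,0): 6·5+2·0=30≤42, 6·5+5·0=30≤36, objective 35.
No feasible integer point exceeds 42.

42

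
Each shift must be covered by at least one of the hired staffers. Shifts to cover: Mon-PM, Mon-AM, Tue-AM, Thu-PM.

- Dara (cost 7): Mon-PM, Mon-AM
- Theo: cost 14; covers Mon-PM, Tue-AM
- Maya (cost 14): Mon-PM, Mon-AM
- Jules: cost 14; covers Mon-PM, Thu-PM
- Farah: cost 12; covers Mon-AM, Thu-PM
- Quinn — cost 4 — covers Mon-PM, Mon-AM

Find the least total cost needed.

26

The greedy cost-per-new-shift heuristic would pick Quinn, Farah, and Theo for 30, but a cheaper cover exists.
Choose Theo and Farah: together they cover Mon-PM, Mon-AM, Tue-AM, Thu-PM — every shift.
Total cost: 14 + 12 = 26.
No cover costs less than 26.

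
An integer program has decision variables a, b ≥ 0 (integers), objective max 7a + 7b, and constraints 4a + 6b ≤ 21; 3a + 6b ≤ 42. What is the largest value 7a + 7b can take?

(a,b)=(5,0) is feasible, giving 35.
(a,b)=(4,0) is feasible, giving 28.
No feasible integer point exceeds 35.

35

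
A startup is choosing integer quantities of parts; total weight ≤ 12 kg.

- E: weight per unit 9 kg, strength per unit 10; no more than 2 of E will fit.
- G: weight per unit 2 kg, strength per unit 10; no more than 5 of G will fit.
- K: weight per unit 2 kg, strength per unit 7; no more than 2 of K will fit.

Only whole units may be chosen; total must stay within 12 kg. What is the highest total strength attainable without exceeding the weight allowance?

57

G has the best ratio (10/2); taking only G gives at most 5×10 = 50 (stopped by the supply cap of 5).
Mixing does better — 5×G and 1×K: weight 12 ≤ 12, strength 5·10 + 1·7 = 57.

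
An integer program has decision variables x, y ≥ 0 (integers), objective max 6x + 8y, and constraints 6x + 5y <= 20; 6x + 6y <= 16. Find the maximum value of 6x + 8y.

Relaxing integrality, the LP optimum is 21.33 at (x,y) = (0, 2.67), which is not an integer point.
(x,y)=(0,2): 6·0+5·2=10≤20, 6·0+6·2=12≤16, objective 16.
(x,y)=(1,1): 6·1+5·1=11≤20, 6·1+6·1=12≤16, objective 14.
(x,y)=(0,1): 6·0+5·1=5≤20, 6·0+6·1=6≤16, objective 8.
No feasible integer point exceeds 16.

16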